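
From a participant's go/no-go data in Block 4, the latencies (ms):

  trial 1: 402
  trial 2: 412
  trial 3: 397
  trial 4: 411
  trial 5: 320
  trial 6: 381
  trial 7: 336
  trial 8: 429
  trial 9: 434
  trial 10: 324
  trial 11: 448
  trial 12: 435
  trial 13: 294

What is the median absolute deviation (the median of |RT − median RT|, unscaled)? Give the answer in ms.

Sorted: 294, 320, 324, 336, 381, 397, 402, 411, 412, 429, 434, 435, 448 → median = 402
|x − 402|: 0, 10, 5, 9, 82, 21, 66, 27, 32, 78, 46, 33, 108
Sorted deviations: 0, 5, 9, 10, 21, 27, 32, 33, 46, 66, 78, 82, 108 → MAD = 32

32 ms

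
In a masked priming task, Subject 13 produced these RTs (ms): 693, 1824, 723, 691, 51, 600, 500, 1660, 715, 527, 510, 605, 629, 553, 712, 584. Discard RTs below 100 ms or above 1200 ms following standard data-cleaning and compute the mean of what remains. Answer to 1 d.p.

Excluded: 51, 1660, 1824
Retained (n=13): Σ = 8042
Mean = 8042/13 = 618.6154

618.6 ms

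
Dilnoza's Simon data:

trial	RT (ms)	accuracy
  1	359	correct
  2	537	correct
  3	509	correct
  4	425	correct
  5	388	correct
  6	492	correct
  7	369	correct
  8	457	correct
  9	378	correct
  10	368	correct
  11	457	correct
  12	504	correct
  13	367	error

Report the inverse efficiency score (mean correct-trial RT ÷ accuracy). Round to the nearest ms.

Correct trials (n=12): 359, 537, 509, 425, 388, 492, 369, 457, 378, 368, 457, 504
Mean correct RT = 5243/12 = 436.9167 ms
Proportion correct = 12/13
IES = 436.9167 / (12/13) = 473.326 ms

473 ms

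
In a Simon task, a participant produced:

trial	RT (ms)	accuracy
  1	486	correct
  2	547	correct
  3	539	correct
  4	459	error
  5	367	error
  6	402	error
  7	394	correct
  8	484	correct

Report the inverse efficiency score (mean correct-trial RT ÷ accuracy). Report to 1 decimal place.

Correct trials (n=5): 486, 547, 539, 394, 484
Mean correct RT = 2450/5 = 490.0000 ms
Proportion correct = 5/8
IES = 490.0000 / (5/8) = 784.000 ms

784.0 ms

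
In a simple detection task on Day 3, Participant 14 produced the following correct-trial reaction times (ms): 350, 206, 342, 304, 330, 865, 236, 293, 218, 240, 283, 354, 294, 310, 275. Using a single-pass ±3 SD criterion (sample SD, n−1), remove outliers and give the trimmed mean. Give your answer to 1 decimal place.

288.2 ms

n = 15, ΣRT = 4900, M = 326.667
Σ(x−M)² = 341009.33; s = √(341009.33/14) = 156.070
Cutoffs: 326.667 ± 3·156.070 → [-141.5, 794.9]
Outside: 865 → excluded.
Retained (n=14): Σ = 4035, mean = 4035/14 = 288.214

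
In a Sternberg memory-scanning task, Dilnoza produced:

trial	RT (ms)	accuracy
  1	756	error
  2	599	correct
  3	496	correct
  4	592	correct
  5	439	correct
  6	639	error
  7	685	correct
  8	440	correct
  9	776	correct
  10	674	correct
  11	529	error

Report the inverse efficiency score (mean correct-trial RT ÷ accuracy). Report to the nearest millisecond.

808 ms

Correct trials (n=8): 599, 496, 592, 439, 685, 440, 776, 674
Mean correct RT = 4701/8 = 587.6250 ms
Proportion correct = 8/11
IES = 587.6250 / (8/11) = 807.984 ms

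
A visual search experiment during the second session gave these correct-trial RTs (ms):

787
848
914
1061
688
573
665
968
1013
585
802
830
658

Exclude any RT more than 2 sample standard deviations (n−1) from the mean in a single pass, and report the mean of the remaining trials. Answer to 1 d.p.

799.4 ms

n = 13, ΣRT = 10392, M = 799.385
Σ(x−M)² = 306769.08; s = √(306769.08/12) = 159.888
Cutoffs: 799.385 ± 2·159.888 → [479.6, 1119.2]
No RTs fall outside the cutoffs; all 13 retained. Mean = 10392/13 = 799.385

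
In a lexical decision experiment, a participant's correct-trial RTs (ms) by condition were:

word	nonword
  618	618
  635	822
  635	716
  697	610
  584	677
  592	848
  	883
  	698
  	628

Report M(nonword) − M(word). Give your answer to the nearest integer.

95 ms

M(word) = 3761/6 = 626.833
M(nonword) = 6500/9 = 722.222
Difference = 722.222 − 626.833 = 95.389 ms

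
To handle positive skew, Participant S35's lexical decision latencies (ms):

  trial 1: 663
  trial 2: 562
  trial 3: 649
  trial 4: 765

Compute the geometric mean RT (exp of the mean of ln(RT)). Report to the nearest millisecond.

656 ms

ln(RT): 6.4968, 6.3315, 6.4754, 6.6399
Mean ln(RT) = 25.9436/4 = 6.48590
Geometric mean = exp(6.48590) = 655.83 ms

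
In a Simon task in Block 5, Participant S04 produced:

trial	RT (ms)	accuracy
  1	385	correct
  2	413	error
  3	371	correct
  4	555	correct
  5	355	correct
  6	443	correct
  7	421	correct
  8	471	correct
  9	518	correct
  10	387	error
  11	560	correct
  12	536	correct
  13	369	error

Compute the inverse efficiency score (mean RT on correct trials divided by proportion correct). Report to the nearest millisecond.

Correct trials (n=10): 385, 371, 555, 355, 443, 421, 471, 518, 560, 536
Mean correct RT = 4615/10 = 461.5000 ms
Proportion correct = 10/13
IES = 461.5000 / (10/13) = 599.950 ms

600 ms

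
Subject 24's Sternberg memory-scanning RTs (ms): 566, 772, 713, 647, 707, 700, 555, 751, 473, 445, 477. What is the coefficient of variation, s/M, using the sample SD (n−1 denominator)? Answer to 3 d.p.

0.194

n = 11, Σ = 6806, M = 618.7273
Σ(x−M)² = 143418.182; s = √(143418.182/10) = 119.7573
CV = 119.7573 / 618.7273 = 0.19355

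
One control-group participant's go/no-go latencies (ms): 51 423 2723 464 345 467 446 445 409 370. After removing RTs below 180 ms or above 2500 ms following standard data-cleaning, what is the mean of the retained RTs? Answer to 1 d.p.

Excluded: 51, 2723
Retained (n=8): Σ = 3369
Mean = 3369/8 = 421.1250

421.1 ms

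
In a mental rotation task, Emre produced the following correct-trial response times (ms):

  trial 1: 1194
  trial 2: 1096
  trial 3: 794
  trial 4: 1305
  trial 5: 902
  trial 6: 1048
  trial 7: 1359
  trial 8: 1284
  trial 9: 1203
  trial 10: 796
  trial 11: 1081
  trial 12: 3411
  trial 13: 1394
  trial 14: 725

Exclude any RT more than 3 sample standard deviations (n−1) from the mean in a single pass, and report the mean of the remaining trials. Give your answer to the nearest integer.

1091 ms

n = 14, ΣRT = 17592, M = 1256.571
Σ(x−M)² = 5615321.43; s = √(5615321.43/13) = 657.227
Cutoffs: 1256.571 ± 3·657.227 → [-715.1, 3228.3]
Outside: 3411 → excluded.
Retained (n=13): Σ = 14181, mean = 14181/13 = 1090.846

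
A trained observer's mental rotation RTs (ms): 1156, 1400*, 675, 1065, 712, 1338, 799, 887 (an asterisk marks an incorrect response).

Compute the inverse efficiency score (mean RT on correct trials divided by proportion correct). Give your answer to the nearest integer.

Correct trials (n=7): 1156, 675, 1065, 712, 1338, 799, 887
Mean correct RT = 6632/7 = 947.4286 ms
Proportion correct = 7/8
IES = 947.4286 / (7/8) = 1082.776 ms

1083 ms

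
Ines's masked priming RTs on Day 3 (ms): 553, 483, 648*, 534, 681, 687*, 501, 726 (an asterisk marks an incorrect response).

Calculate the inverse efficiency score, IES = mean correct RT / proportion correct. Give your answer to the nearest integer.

773 ms

Correct trials (n=6): 553, 483, 534, 681, 501, 726
Mean correct RT = 3478/6 = 579.6667 ms
Proportion correct = 6/8
IES = 579.6667 / (6/8) = 772.889 ms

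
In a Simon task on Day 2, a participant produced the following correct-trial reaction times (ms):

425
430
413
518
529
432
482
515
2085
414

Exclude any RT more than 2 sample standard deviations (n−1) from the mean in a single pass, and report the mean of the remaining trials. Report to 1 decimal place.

462.0 ms

n = 10, ΣRT = 6243, M = 624.300
Σ(x−M)² = 2389548.10; s = √(2389548.10/9) = 515.272
Cutoffs: 624.300 ± 2·515.272 → [-406.2, 1654.8]
Outside: 2085 → excluded.
Retained (n=9): Σ = 4158, mean = 4158/9 = 462.000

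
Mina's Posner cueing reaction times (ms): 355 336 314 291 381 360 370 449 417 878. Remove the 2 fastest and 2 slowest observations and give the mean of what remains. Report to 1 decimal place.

369.8 ms

Sorted: 291, 314, 336, 355, 360, 370, 381, 417, 449, 878
Drop lowest 2 (291, 314) and highest 2 (449, 878)
Remaining (n=6): Σ = 2219, mean = 2219/6 = 369.833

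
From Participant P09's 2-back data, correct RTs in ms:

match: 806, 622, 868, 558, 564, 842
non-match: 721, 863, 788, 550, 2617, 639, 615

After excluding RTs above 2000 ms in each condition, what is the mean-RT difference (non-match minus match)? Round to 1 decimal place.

non-match: exclude 2617
M(match) = 4260/6 = 710.000
M(non-match) = 4176/6 = 696.000
Difference = 696.000 − 710.000 = -14.000 ms

-14.0 ms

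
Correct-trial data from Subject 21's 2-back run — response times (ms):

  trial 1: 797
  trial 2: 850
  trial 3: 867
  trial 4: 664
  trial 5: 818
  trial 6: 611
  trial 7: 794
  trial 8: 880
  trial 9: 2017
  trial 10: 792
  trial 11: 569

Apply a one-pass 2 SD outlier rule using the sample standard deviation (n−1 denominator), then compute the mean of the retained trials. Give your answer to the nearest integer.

764 ms

n = 11, ΣRT = 9659, M = 878.091
Σ(x−M)² = 1535408.91; s = √(1535408.91/10) = 391.843
Cutoffs: 878.091 ± 2·391.843 → [94.4, 1661.8]
Outside: 2017 → excluded.
Retained (n=10): Σ = 7642, mean = 7642/10 = 764.200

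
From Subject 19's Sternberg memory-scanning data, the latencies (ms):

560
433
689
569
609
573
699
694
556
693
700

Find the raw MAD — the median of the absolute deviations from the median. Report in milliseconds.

Sorted: 433, 556, 560, 569, 573, 609, 689, 693, 694, 699, 700 → median = 609
|x − 609|: 49, 176, 80, 40, 0, 36, 90, 85, 53, 84, 91
Sorted deviations: 0, 36, 40, 49, 53, 80, 84, 85, 90, 91, 176 → MAD = 80

80 ms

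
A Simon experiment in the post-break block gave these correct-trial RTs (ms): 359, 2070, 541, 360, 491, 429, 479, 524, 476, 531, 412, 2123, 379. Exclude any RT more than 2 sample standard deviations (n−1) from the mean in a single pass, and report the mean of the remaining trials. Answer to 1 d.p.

452.8 ms

n = 13, ΣRT = 9174, M = 705.692
Σ(x−M)² = 4620230.77; s = √(4620230.77/12) = 620.499
Cutoffs: 705.692 ± 2·620.499 → [-535.3, 1946.7]
Outside: 2070, 2123 → excluded.
Retained (n=11): Σ = 4981, mean = 4981/11 = 452.818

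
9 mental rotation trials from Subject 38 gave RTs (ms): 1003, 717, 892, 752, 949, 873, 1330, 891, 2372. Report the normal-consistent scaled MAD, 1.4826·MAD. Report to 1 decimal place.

164.6 ms

Sorted: 717, 752, 873, 891, 892, 949, 1003, 1330, 2372 → median = 892
|x − 892| sorted: 0, 1, 19, 57, 111, 140, 175, 438, 1480 → MAD = 111
Robust SD ≈ 1.4826 × 111 = 164.569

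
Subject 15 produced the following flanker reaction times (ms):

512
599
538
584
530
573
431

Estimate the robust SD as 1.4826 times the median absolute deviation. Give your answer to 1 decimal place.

Sorted: 431, 512, 530, 538, 573, 584, 599 → median = 538
|x − 538| sorted: 0, 8, 26, 35, 46, 61, 107 → MAD = 35
Robust SD ≈ 1.4826 × 35 = 51.891

51.9 ms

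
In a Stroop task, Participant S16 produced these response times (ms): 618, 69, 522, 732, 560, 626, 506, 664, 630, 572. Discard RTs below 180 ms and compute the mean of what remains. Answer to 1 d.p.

603.3 ms

Excluded: 69
Retained (n=9): Σ = 5430
Mean = 5430/9 = 603.3333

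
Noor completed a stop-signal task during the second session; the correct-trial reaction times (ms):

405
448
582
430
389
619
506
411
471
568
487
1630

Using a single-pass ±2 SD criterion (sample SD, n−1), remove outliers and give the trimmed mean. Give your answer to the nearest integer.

483 ms

n = 12, ΣRT = 6946, M = 578.833
Σ(x−M)² = 1265749.67; s = √(1265749.67/11) = 339.217
Cutoffs: 578.833 ± 2·339.217 → [-99.6, 1257.3]
Outside: 1630 → excluded.
Retained (n=11): Σ = 5316, mean = 5316/11 = 483.273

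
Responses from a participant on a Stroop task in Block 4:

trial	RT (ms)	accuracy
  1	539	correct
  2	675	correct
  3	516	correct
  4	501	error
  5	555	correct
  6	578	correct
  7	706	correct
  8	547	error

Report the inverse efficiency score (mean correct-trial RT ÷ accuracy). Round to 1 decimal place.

793.1 ms

Correct trials (n=6): 539, 675, 516, 555, 578, 706
Mean correct RT = 3569/6 = 594.8333 ms
Proportion correct = 6/8
IES = 594.8333 / (6/8) = 793.111 ms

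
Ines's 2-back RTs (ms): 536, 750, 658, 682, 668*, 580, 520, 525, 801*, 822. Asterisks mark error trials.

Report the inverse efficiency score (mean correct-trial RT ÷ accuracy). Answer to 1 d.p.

792.7 ms

Correct trials (n=8): 536, 750, 658, 682, 580, 520, 525, 822
Mean correct RT = 5073/8 = 634.1250 ms
Proportion correct = 8/10
IES = 634.1250 / (8/10) = 792.656 ms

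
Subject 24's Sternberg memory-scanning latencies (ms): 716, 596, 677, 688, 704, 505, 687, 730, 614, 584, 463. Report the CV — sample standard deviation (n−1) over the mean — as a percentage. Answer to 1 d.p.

14.0%

n = 11, Σ = 6964, M = 633.0909
Σ(x−M)² = 78630.909; s = √(78630.909/10) = 88.6741
CV = 88.6741 / 633.0909 = 0.14007 = 14.007%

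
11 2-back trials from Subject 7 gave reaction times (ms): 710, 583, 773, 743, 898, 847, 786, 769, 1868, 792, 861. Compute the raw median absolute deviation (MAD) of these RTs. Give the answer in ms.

Sorted: 583, 710, 743, 769, 773, 786, 792, 847, 861, 898, 1868 → median = 786
|x − 786|: 76, 203, 13, 43, 112, 61, 0, 17, 1082, 6, 75
Sorted deviations: 0, 6, 13, 17, 43, 61, 75, 76, 112, 203, 1082 → MAD = 61

61 ms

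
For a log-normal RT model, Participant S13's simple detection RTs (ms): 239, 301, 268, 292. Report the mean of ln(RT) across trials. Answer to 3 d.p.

ln(RT): 5.4765, 5.7071, 5.5910, 5.6768
Σ ln(RT) = 22.4513
Mean = 22.4513/4 = 5.61283

5.613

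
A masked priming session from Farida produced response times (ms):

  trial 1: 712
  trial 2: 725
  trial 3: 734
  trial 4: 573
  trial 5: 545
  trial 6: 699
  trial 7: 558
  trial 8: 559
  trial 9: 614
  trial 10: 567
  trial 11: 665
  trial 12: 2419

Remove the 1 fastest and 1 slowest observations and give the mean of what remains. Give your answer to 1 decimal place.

Sorted: 545, 558, 559, 567, 573, 614, 665, 699, 712, 725, 734, 2419
Drop lowest 1 (545) and highest 1 (2419)
Remaining (n=10): Σ = 6406, mean = 6406/10 = 640.600

640.6 ms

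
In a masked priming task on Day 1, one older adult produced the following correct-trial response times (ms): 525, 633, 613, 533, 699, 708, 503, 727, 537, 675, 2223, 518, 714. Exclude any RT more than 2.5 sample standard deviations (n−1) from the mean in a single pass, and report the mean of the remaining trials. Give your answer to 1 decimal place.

615.4 ms

n = 13, ΣRT = 9608, M = 739.077
Σ(x−M)² = 2470366.92; s = √(2470366.92/12) = 453.722
Cutoffs: 739.077 ± 2.5·453.722 → [-395.2, 1873.4]
Outside: 2223 → excluded.
Retained (n=12): Σ = 7385, mean = 7385/12 = 615.417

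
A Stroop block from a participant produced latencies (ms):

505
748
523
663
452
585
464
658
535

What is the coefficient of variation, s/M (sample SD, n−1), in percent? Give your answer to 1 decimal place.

n = 9, Σ = 5133, M = 570.3333
Σ(x−M)² = 81120.000; s = √(81120.000/8) = 100.6976
CV = 100.6976 / 570.3333 = 0.17656 = 17.656%

17.7%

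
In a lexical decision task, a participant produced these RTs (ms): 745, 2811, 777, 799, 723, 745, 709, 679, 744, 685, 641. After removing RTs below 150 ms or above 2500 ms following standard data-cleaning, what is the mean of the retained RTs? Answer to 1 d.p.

Excluded: 2811
Retained (n=10): Σ = 7247
Mean = 7247/10 = 724.7000

724.7 ms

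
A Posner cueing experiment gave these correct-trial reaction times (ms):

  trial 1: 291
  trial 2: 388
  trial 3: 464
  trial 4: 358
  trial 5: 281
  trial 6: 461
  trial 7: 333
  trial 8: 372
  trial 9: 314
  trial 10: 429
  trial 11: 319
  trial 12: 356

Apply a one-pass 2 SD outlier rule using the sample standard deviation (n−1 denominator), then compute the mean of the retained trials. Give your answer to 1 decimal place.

363.8 ms

n = 12, ΣRT = 4366, M = 363.833
Σ(x−M)² = 42077.67; s = √(42077.67/11) = 61.849
Cutoffs: 363.833 ± 2·61.849 → [240.1, 487.5]
No RTs fall outside the cutoffs; all 12 retained. Mean = 4366/12 = 363.833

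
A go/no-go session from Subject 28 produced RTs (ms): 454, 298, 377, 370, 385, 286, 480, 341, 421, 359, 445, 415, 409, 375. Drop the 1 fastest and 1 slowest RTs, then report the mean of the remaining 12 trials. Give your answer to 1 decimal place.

387.4 ms

Sorted: 286, 298, 341, 359, 370, 375, 377, 385, 409, 415, 421, 445, 454, 480
Drop lowest 1 (286) and highest 1 (480)
Remaining (n=12): Σ = 4649, mean = 4649/12 = 387.417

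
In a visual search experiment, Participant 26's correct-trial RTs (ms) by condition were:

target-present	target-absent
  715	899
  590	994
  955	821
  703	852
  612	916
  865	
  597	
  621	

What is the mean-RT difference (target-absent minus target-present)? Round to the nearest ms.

189 ms

M(target-present) = 5658/8 = 707.250
M(target-absent) = 4482/5 = 896.400
Difference = 896.400 − 707.250 = 189.150 ms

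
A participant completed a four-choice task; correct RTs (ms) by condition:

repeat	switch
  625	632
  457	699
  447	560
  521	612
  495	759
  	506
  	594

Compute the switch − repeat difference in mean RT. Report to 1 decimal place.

114.1 ms

M(repeat) = 2545/5 = 509.000
M(switch) = 4362/7 = 623.143
Difference = 623.143 − 509.000 = 114.143 ms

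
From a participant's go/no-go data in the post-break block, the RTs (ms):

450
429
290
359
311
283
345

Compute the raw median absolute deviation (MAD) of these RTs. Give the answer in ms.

Sorted: 283, 290, 311, 345, 359, 429, 450 → median = 345
|x − 345|: 105, 84, 55, 14, 34, 62, 0
Sorted deviations: 0, 14, 34, 55, 62, 84, 105 → MAD = 55

55 ms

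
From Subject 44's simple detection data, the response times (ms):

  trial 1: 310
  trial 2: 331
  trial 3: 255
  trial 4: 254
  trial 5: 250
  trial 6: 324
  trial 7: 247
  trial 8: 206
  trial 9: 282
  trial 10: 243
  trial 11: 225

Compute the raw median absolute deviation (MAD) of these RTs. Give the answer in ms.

Sorted: 206, 225, 243, 247, 250, 254, 255, 282, 310, 324, 331 → median = 254
|x − 254|: 56, 77, 1, 0, 4, 70, 7, 48, 28, 11, 29
Sorted deviations: 0, 1, 4, 7, 11, 28, 29, 48, 56, 70, 77 → MAD = 28

28 ms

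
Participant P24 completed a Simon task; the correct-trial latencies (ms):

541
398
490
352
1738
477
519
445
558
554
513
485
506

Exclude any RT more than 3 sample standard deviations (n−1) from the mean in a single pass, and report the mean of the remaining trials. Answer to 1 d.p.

n = 13, ΣRT = 7576, M = 582.769
Σ(x−M)² = 1488298.31; s = √(1488298.31/12) = 352.172
Cutoffs: 582.769 ± 3·352.172 → [-473.7, 1639.3]
Outside: 1738 → excluded.
Retained (n=12): Σ = 5838, mean = 5838/12 = 486.500

486.5 ms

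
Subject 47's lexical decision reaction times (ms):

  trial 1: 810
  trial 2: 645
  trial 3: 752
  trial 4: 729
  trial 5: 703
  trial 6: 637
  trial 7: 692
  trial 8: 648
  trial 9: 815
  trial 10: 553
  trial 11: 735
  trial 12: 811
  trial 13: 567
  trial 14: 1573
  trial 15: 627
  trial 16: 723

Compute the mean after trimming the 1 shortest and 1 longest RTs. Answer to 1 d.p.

706.7 ms

Sorted: 553, 567, 627, 637, 645, 648, 692, 703, 723, 729, 735, 752, 810, 811, 815, 1573
Drop lowest 1 (553) and highest 1 (1573)
Remaining (n=14): Σ = 9894, mean = 9894/14 = 706.714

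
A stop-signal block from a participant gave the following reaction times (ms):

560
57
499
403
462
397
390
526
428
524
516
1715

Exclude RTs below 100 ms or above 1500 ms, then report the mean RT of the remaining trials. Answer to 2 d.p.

470.50 ms

Excluded: 57, 1715
Retained (n=10): Σ = 4705
Mean = 4705/10 = 470.5000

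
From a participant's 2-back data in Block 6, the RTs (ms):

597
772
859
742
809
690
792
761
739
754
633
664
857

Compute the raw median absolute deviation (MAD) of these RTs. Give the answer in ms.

55 ms

Sorted: 597, 633, 664, 690, 739, 742, 754, 761, 772, 792, 809, 857, 859 → median = 754
|x − 754|: 157, 18, 105, 12, 55, 64, 38, 7, 15, 0, 121, 90, 103
Sorted deviations: 0, 7, 12, 15, 18, 38, 55, 64, 90, 103, 105, 121, 157 → MAD = 55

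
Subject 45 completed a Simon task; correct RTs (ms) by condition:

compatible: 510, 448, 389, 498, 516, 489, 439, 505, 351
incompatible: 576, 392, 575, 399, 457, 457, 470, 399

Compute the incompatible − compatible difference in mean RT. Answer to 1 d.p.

M(compatible) = 4145/9 = 460.556
M(incompatible) = 3725/8 = 465.625
Difference = 465.625 − 460.556 = 5.069 ms

5.1 ms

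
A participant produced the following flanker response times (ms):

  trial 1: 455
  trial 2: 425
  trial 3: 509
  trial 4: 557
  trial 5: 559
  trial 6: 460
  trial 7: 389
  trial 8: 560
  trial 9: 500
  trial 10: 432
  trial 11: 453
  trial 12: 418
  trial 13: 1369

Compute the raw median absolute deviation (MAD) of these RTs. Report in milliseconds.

Sorted: 389, 418, 425, 432, 453, 455, 460, 500, 509, 557, 559, 560, 1369 → median = 460
|x − 460|: 5, 35, 49, 97, 99, 0, 71, 100, 40, 28, 7, 42, 909
Sorted deviations: 0, 5, 7, 28, 35, 40, 42, 49, 71, 97, 99, 100, 909 → MAD = 42

42 ms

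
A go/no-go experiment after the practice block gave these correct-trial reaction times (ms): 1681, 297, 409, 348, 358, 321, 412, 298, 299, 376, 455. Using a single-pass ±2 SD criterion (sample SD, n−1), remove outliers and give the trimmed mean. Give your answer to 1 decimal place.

357.3 ms

n = 11, ΣRT = 5254, M = 477.636
Σ(x−M)² = 1620408.55; s = √(1620408.55/10) = 402.543
Cutoffs: 477.636 ± 2·402.543 → [-327.4, 1282.7]
Outside: 1681 → excluded.
Retained (n=10): Σ = 3573, mean = 3573/10 = 357.300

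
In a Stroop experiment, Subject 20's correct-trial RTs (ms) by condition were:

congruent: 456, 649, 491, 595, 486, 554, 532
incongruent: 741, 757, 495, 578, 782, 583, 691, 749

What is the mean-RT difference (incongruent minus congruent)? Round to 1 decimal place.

M(congruent) = 3763/7 = 537.571
M(incongruent) = 5376/8 = 672.000
Difference = 672.000 − 537.571 = 134.429 ms

134.4 ms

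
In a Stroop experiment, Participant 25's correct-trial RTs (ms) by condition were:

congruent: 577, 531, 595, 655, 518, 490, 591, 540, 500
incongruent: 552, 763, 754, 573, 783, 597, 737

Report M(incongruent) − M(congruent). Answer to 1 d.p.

124.6 ms

M(congruent) = 4997/9 = 555.222
M(incongruent) = 4759/7 = 679.857
Difference = 679.857 − 555.222 = 124.635 ms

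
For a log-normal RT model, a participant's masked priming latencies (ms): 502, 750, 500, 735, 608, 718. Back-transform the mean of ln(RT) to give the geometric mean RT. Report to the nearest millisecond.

626 ms

ln(RT): 6.2186, 6.6201, 6.2146, 6.5999, 6.4102, 6.5765
Mean ln(RT) = 38.6398/6 = 6.43997
Geometric mean = exp(6.43997) = 626.39 ms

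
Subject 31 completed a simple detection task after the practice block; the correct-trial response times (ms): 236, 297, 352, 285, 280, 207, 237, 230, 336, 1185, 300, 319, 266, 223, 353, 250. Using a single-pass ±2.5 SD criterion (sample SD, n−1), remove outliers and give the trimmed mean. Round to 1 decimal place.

n = 16, ΣRT = 5356, M = 334.750
Σ(x−M)² = 802907.00; s = √(802907.00/15) = 231.359
Cutoffs: 334.750 ± 2.5·231.359 → [-243.6, 913.1]
Outside: 1185 → excluded.
Retained (n=15): Σ = 4171, mean = 4171/15 = 278.067

278.1 ms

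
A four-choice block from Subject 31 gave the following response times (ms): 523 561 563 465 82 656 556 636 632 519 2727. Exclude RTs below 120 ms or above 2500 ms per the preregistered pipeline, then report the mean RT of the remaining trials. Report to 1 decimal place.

567.9 ms

Excluded: 82, 2727
Retained (n=9): Σ = 5111
Mean = 5111/9 = 567.8889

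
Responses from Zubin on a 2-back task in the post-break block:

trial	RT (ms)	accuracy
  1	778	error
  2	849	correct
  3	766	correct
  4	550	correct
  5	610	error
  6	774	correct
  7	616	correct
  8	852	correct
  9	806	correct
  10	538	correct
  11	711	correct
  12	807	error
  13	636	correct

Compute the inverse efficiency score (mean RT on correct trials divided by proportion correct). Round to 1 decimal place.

Correct trials (n=10): 849, 766, 550, 774, 616, 852, 806, 538, 711, 636
Mean correct RT = 7098/10 = 709.8000 ms
Proportion correct = 10/13
IES = 709.8000 / (10/13) = 922.740 ms

922.7 ms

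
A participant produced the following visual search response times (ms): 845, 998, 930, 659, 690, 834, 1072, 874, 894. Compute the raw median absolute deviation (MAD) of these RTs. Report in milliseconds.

Sorted: 659, 690, 834, 845, 874, 894, 930, 998, 1072 → median = 874
|x − 874|: 29, 124, 56, 215, 184, 40, 198, 0, 20
Sorted deviations: 0, 20, 29, 40, 56, 124, 184, 198, 215 → MAD = 56

56 ms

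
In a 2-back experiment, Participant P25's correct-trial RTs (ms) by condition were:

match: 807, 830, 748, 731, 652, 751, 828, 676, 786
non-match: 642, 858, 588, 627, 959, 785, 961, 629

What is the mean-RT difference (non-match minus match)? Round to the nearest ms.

0 ms

M(match) = 6809/9 = 756.556
M(non-match) = 6049/8 = 756.125
Difference = 756.125 − 756.556 = -0.431 ms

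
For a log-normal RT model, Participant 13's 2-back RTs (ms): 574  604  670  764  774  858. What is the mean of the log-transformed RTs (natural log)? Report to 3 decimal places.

6.551

ln(RT): 6.3526, 6.4036, 6.5073, 6.6386, 6.6516, 6.7546
Σ ln(RT) = 39.3082
Mean = 39.3082/6 = 6.55137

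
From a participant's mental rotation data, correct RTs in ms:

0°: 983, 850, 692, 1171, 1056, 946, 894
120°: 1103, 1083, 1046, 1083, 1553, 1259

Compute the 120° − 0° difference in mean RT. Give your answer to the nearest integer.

M(0°) = 6592/7 = 941.714
M(120°) = 7127/6 = 1187.833
Difference = 1187.833 − 941.714 = 246.119 ms

246 ms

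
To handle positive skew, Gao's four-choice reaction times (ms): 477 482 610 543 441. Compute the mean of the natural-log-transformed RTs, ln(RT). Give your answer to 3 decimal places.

6.229

ln(RT): 6.1675, 6.1779, 6.4135, 6.2971, 6.0890
Σ ln(RT) = 31.1451
Mean = 31.1451/5 = 6.22901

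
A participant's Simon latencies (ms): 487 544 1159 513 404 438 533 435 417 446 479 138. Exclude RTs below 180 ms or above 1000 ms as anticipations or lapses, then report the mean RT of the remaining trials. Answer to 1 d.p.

Excluded: 138, 1159
Retained (n=10): Σ = 4696
Mean = 4696/10 = 469.6000

469.6 ms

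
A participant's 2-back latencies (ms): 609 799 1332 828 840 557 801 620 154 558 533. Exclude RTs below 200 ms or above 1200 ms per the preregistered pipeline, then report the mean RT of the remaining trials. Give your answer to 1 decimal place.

682.8 ms

Excluded: 154, 1332
Retained (n=9): Σ = 6145
Mean = 6145/9 = 682.7778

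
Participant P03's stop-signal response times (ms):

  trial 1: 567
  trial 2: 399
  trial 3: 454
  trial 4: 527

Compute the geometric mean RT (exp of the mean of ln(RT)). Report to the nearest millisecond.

482 ms

ln(RT): 6.3404, 5.9890, 6.1181, 6.2672
Mean ln(RT) = 24.7146/4 = 6.17865
Geometric mean = exp(6.17865) = 482.34 ms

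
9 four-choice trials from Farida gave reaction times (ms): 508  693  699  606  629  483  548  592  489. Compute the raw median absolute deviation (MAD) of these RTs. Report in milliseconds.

84 ms

Sorted: 483, 489, 508, 548, 592, 606, 629, 693, 699 → median = 592
|x − 592|: 84, 101, 107, 14, 37, 109, 44, 0, 103
Sorted deviations: 0, 14, 37, 44, 84, 101, 103, 107, 109 → MAD = 84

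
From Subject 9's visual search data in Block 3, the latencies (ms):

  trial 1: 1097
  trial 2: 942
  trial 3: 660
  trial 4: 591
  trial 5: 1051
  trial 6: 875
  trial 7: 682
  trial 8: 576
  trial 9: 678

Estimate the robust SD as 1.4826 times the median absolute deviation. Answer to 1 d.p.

Sorted: 576, 591, 660, 678, 682, 875, 942, 1051, 1097 → median = 682
|x − 682| sorted: 0, 4, 22, 91, 106, 193, 260, 369, 415 → MAD = 106
Robust SD ≈ 1.4826 × 106 = 157.156

157.2 ms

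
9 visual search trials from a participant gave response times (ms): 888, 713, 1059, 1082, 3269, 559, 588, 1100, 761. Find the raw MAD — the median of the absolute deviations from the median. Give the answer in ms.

194 ms

Sorted: 559, 588, 713, 761, 888, 1059, 1082, 1100, 3269 → median = 888
|x − 888|: 0, 175, 171, 194, 2381, 329, 300, 212, 127
Sorted deviations: 0, 127, 171, 175, 194, 212, 300, 329, 2381 → MAD = 194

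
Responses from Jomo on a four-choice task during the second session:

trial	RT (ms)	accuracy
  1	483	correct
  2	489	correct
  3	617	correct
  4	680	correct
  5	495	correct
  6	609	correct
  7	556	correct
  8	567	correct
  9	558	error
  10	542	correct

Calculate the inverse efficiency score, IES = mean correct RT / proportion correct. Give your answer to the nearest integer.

Correct trials (n=9): 483, 489, 617, 680, 495, 609, 556, 567, 542
Mean correct RT = 5038/9 = 559.7778 ms
Proportion correct = 9/10
IES = 559.7778 / (9/10) = 621.975 ms

622 ms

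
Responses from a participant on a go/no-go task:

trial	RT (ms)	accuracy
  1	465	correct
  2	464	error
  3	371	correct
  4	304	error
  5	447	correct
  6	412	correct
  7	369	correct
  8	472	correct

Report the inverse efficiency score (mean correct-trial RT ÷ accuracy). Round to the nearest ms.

Correct trials (n=6): 465, 371, 447, 412, 369, 472
Mean correct RT = 2536/6 = 422.6667 ms
Proportion correct = 6/8
IES = 422.6667 / (6/8) = 563.556 ms

564 ms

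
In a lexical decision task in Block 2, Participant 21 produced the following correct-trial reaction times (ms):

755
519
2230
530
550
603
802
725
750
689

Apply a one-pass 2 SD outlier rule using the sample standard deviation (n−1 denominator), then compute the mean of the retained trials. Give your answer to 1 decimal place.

658.1 ms

n = 10, ΣRT = 8153, M = 815.300
Σ(x−M)² = 2318204.10; s = √(2318204.10/9) = 507.522
Cutoffs: 815.300 ± 2·507.522 → [-199.7, 1830.3]
Outside: 2230 → excluded.
Retained (n=9): Σ = 5923, mean = 5923/9 = 658.111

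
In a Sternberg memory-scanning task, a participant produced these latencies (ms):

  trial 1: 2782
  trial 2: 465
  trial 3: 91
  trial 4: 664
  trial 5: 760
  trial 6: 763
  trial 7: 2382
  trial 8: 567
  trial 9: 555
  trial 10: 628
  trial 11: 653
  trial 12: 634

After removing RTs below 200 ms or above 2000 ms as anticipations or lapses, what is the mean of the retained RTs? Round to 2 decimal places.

632.11 ms

Excluded: 91, 2382, 2782
Retained (n=9): Σ = 5689
Mean = 5689/9 = 632.1111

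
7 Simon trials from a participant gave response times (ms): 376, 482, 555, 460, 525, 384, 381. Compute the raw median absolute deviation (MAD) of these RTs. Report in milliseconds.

Sorted: 376, 381, 384, 460, 482, 525, 555 → median = 460
|x − 460|: 84, 22, 95, 0, 65, 76, 79
Sorted deviations: 0, 22, 65, 76, 79, 84, 95 → MAD = 76

76 ms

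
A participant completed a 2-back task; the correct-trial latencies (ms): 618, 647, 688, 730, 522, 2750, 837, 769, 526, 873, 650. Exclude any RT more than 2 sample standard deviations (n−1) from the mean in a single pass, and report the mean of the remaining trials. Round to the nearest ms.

n = 11, ΣRT = 9610, M = 873.636
Σ(x−M)² = 3999350.55; s = √(3999350.55/10) = 632.404
Cutoffs: 873.636 ± 2·632.404 → [-391.2, 2138.4]
Outside: 2750 → excluded.
Retained (n=10): Σ = 6860, mean = 6860/10 = 686.000

686 ms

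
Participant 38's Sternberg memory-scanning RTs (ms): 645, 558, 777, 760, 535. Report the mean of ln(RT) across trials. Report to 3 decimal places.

6.473

ln(RT): 6.4693, 6.3244, 6.6554, 6.6333, 6.2823
Σ ln(RT) = 32.3646
Mean = 32.3646/5 = 6.47293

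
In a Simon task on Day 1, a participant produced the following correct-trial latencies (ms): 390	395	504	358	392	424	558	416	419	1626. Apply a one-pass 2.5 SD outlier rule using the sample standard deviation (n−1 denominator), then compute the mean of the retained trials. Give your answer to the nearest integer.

428 ms

n = 10, ΣRT = 5482, M = 548.200
Σ(x−M)² = 1322369.60; s = √(1322369.60/9) = 383.314
Cutoffs: 548.200 ± 2.5·383.314 → [-410.1, 1506.5]
Outside: 1626 → excluded.
Retained (n=9): Σ = 3856, mean = 3856/9 = 428.444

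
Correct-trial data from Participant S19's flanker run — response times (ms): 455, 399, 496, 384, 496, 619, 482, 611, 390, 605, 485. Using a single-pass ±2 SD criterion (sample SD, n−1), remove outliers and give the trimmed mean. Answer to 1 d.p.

492.9 ms

n = 11, ΣRT = 5422, M = 492.909
Σ(x−M)² = 75316.91; s = √(75316.91/10) = 86.785
Cutoffs: 492.909 ± 2·86.785 → [319.3, 666.5]
No RTs fall outside the cutoffs; all 11 retained. Mean = 5422/11 = 492.909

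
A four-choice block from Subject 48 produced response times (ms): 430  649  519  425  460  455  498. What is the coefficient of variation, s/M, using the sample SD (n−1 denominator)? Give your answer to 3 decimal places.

0.158

n = 7, Σ = 3436, M = 490.8571
Σ(x−M)² = 36130.857; s = √(36130.857/6) = 77.6003
CV = 77.6003 / 490.8571 = 0.15809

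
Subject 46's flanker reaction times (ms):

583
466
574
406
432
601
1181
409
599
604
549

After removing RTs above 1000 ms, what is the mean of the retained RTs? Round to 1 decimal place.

522.3 ms

Excluded: 1181
Retained (n=10): Σ = 5223
Mean = 5223/10 = 522.3000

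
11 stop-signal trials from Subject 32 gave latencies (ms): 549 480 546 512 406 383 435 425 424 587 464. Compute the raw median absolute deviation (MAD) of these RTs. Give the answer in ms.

48 ms

Sorted: 383, 406, 424, 425, 435, 464, 480, 512, 546, 549, 587 → median = 464
|x − 464|: 85, 16, 82, 48, 58, 81, 29, 39, 40, 123, 0
Sorted deviations: 0, 16, 29, 39, 40, 48, 58, 81, 82, 85, 123 → MAD = 48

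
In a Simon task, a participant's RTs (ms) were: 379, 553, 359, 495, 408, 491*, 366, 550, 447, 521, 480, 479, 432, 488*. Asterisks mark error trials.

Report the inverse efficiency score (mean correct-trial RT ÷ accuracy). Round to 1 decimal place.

531.7 ms

Correct trials (n=12): 379, 553, 359, 495, 408, 366, 550, 447, 521, 480, 479, 432
Mean correct RT = 5469/12 = 455.7500 ms
Proportion correct = 12/14
IES = 455.7500 / (12/14) = 531.708 ms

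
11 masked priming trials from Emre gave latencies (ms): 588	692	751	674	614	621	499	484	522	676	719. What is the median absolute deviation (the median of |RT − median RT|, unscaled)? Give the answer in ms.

71 ms

Sorted: 484, 499, 522, 588, 614, 621, 674, 676, 692, 719, 751 → median = 621
|x − 621|: 33, 71, 130, 53, 7, 0, 122, 137, 99, 55, 98
Sorted deviations: 0, 7, 33, 53, 55, 71, 98, 99, 122, 130, 137 → MAD = 71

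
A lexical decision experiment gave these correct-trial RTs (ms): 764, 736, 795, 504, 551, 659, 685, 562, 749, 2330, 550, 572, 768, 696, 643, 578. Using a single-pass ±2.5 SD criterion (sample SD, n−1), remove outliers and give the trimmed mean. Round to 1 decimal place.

n = 16, ΣRT = 12142, M = 758.875
Σ(x−M)² = 2761481.75; s = √(2761481.75/15) = 429.067
Cutoffs: 758.875 ± 2.5·429.067 → [-313.8, 1831.5]
Outside: 2330 → excluded.
Retained (n=15): Σ = 9812, mean = 9812/15 = 654.133

654.1 ms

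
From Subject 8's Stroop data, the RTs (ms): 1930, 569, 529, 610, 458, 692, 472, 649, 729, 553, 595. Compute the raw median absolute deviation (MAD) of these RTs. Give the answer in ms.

66 ms

Sorted: 458, 472, 529, 553, 569, 595, 610, 649, 692, 729, 1930 → median = 595
|x − 595|: 1335, 26, 66, 15, 137, 97, 123, 54, 134, 42, 0
Sorted deviations: 0, 15, 26, 42, 54, 66, 97, 123, 134, 137, 1335 → MAD = 66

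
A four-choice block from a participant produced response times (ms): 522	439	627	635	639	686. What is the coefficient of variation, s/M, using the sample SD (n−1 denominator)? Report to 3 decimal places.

0.156

n = 6, Σ = 3548, M = 591.3333
Σ(x−M)² = 42425.333; s = √(42425.333/5) = 92.1144
CV = 92.1144 / 591.3333 = 0.15577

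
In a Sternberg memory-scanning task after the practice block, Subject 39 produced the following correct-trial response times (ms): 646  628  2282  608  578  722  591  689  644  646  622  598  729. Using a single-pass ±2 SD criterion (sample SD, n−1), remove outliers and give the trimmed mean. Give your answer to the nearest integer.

n = 13, ΣRT = 9983, M = 767.923
Σ(x−M)² = 2510062.92; s = √(2510062.92/12) = 457.353
Cutoffs: 767.923 ± 2·457.353 → [-146.8, 1682.6]
Outside: 2282 → excluded.
Retained (n=12): Σ = 7701, mean = 7701/12 = 641.750

642 ms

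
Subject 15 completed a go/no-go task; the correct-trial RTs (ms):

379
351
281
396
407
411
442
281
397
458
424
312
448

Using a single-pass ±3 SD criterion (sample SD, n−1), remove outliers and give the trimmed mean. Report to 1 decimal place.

383.6 ms

n = 13, ΣRT = 4987, M = 383.615
Σ(x−M)² = 43621.08; s = √(43621.08/12) = 60.292
Cutoffs: 383.615 ± 3·60.292 → [202.7, 564.5]
No RTs fall outside the cutoffs; all 13 retained. Mean = 4987/13 = 383.615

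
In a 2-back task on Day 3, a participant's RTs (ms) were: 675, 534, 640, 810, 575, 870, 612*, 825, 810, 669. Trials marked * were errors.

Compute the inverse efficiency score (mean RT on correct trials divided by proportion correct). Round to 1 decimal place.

791.1 ms

Correct trials (n=9): 675, 534, 640, 810, 575, 870, 825, 810, 669
Mean correct RT = 6408/9 = 712.0000 ms
Proportion correct = 9/10
IES = 712.0000 / (9/10) = 791.111 ms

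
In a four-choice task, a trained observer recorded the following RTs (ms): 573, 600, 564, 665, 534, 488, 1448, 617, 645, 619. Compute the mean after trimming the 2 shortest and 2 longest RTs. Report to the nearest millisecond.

603 ms

Sorted: 488, 534, 564, 573, 600, 617, 619, 645, 665, 1448
Drop lowest 2 (488, 534) and highest 2 (665, 1448)
Remaining (n=6): Σ = 3618, mean = 3618/6 = 603.000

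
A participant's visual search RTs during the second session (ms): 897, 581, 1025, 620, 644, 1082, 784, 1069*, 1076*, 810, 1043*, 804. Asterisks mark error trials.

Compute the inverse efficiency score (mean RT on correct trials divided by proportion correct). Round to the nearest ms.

Correct trials (n=9): 897, 581, 1025, 620, 644, 1082, 784, 810, 804
Mean correct RT = 7247/9 = 805.2222 ms
Proportion correct = 9/12
IES = 805.2222 / (9/12) = 1073.630 ms

1074 ms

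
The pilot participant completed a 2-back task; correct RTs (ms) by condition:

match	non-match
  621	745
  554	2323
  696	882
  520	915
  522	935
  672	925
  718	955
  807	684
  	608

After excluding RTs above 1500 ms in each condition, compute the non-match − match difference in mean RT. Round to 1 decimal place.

192.4 ms

non-match: exclude 2323
M(match) = 5110/8 = 638.750
M(non-match) = 6649/8 = 831.125
Difference = 831.125 − 638.750 = 192.375 ms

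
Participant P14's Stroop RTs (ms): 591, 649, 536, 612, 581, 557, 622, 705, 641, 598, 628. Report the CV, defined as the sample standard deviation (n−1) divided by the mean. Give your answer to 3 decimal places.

n = 11, Σ = 6720, M = 610.9091
Σ(x−M)² = 21600.909; s = √(21600.909/10) = 46.4768
CV = 46.4768 / 610.9091 = 0.07608

0.076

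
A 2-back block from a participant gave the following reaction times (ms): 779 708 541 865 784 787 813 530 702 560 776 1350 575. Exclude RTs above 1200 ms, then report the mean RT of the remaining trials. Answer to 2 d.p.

701.67 ms

Excluded: 1350
Retained (n=12): Σ = 8420
Mean = 8420/12 = 701.6667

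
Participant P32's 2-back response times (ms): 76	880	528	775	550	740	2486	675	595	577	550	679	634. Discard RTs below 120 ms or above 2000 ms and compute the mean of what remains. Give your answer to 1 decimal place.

653.0 ms

Excluded: 76, 2486
Retained (n=11): Σ = 7183
Mean = 7183/11 = 653.0000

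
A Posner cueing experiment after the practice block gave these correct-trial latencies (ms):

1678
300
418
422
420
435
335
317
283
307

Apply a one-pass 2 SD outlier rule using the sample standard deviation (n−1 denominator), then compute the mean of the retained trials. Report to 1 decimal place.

n = 10, ΣRT = 4915, M = 491.500
Σ(x−M)² = 1595446.50; s = √(1595446.50/9) = 421.037
Cutoffs: 491.500 ± 2·421.037 → [-350.6, 1333.6]
Outside: 1678 → excluded.
Retained (n=9): Σ = 3237, mean = 3237/9 = 359.667

359.7 ms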